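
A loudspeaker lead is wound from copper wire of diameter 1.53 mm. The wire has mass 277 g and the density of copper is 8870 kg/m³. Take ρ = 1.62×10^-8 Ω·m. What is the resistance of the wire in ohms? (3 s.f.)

0.150 Ω

A = π(d/2)² = π(7.6500e-04 m)² = 1.8385e-06 m²
L = m/(density·A) = 0.277/(8870×1.8385e-06) = 16.99 m
R = ρL/A = (1.62×10^-8)(16.99)/(1.8385e-06) = 0.150 Ω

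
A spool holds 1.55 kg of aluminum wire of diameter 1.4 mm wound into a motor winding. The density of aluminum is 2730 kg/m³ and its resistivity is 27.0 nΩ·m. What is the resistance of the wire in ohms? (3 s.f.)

6.47 Ω

ρ = 27.0 nΩ·m = 2.70×10^-8 Ω·m
A = π(d/2)² = π(7.0000e-04 m)² = 1.5394e-06 m²
L = m/(density·A) = 1.55/(2730×1.5394e-06) = 368.8 m
R = ρL/A = (2.70×10^-8)(368.8)/(1.5394e-06) = 6.47 Ω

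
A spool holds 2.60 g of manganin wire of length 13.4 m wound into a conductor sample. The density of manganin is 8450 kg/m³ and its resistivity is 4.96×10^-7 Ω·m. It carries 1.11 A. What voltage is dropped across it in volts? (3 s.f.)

321 V

A = m/(density·L) = 0.0026/(8450×13.4) = 2.2962e-08 m²
R = ρL/A = (4.96×10^-7)(13.4)/(2.2962e-08) = 289.5 Ω
V = IR = 1.11 × 289.5 = 321 V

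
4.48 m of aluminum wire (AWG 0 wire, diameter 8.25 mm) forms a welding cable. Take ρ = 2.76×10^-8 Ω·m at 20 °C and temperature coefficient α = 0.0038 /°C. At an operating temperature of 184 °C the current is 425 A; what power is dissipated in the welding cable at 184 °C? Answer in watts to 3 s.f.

678 W

A = π(8.25/2 mm)² = π(4.1250e-03 m)² = 5.346e-05 m²
R₍20₎ = ρL/A = (2.76×10^-8)(4.48)/(5.346e-05) = 0.002313 Ω
R₍184₎ = R₍20₎(1 + αΔT) = 0.002313 × (1 + 0.0038×164) = 0.003755 Ω
P = I²R = (425)² × 0.003755 = 678 W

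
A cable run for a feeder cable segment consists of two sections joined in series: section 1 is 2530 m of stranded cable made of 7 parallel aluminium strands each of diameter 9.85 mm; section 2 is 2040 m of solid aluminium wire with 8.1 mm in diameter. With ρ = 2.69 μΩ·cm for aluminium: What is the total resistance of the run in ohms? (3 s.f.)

1.19 Ω

ρ = 2.69 μΩ·cm = 2.69×10^-8 Ω·m
Section 1: A_strand = π(4.9250e-03)² = 7.620e-05 m²; R₁ = ρL/(N·A_s) = (2.69×10^-8)(2530)/(7×7.620e-05) = 0.1276 Ω
Section 2: A = π(d/2)² = π(4.0500e-03 m)² = 5.153e-05 m²
R₂ = (2.69×10^-8)(2040)/(5.153e-05) = 1.065 Ω
R = R₁ + R₂ = 1.19 Ω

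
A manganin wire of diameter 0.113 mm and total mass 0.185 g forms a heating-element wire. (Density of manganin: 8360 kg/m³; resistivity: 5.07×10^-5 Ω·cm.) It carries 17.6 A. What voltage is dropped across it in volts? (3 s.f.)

1960 V

ρ = 5.07×10^-5 Ω·cm = 5.07×10^-7 Ω·m
A = π(d/2)² = π(5.6500e-05 m)² = 1.0029e-08 m²
L = m/(density·A) = 1.850×10^-4/(8360×1.0029e-08) = 2.207 m
R = ρL/A = (5.07×10^-7)(2.207)/(1.0029e-08) = 111.6 Ω
V = IR = 17.6 × 111.6 = 1960 V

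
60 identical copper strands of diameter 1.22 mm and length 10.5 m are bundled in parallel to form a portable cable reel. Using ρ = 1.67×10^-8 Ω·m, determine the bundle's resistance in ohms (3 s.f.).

0.00250 Ω

A_strand = π(6.1000e-04 m)² = 1.169e-06 m²
R_strand = ρL/A = (1.67×10^-8)(10.5)/(1.169e-06) = 0.15 Ω
R_total = R_strand/N = 0.15/60 = 0.00250 Ω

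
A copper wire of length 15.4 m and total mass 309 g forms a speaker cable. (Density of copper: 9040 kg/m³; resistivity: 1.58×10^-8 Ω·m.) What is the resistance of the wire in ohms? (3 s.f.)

0.110 Ω

A = m/(density·L) = 0.309/(9040×15.4) = 2.2196e-06 m²
R = ρL/A = (1.58×10^-8)(15.4)/(2.2196e-06) = 0.110 Ω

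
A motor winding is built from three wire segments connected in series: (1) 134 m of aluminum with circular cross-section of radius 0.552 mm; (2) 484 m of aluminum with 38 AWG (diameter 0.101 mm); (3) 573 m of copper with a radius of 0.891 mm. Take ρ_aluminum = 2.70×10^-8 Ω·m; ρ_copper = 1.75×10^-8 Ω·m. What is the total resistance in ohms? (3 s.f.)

Seg 1: A = πr² = π(5.5200e-04 m)² = 9.573e-07 m²
R_1 = (2.70×10^-8)(134)/(9.573e-07) = 3.78 Ω
Seg 2: A = π(0.101/2 mm)² = π(5.0500e-05 m)² = 8.012e-09 m²
R_2 = (2.70×10^-8)(484)/(8.012e-09) = 1631 Ω
Seg 3: A = πr² = π(8.9100e-04 m)² = 2.494e-06 m²
R_3 = (1.75×10^-8)(573)/(2.494e-06) = 4.021 Ω
R_total = R_1 + R_2 + R_3 = 1640 Ω

1640 Ω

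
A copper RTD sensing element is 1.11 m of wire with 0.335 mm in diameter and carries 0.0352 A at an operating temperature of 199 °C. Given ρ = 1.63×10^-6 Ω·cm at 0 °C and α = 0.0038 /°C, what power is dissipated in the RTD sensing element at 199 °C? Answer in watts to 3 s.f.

4.47×10^-4 W

ρ = 1.63×10^-6 Ω·cm = 1.63×10^-8 Ω·m
A = π(d/2)² = π(1.6750e-04 m)² = 8.814e-08 m²
R₍0₎ = ρL/A = (1.63×10^-8)(1.11)/(8.814e-08) = 0.2053 Ω
R₍199₎ = R₍0₎(1 + αΔT) = 0.2053 × (1 + 0.0038×199) = 0.3605 Ω
P = I²R = (0.0352)² × 0.3605 = 4.47×10^-4 W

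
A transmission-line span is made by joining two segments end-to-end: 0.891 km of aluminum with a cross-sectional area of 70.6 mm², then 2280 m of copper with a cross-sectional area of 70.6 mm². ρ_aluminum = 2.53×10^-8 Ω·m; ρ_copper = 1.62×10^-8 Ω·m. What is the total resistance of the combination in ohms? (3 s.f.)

Segment 1: A = 70.6 mm² = 7.060e-05 m²
R₁ = ρL/A = (2.53×10^-8)(891)/(7.060e-05) = 0.3193 Ω
R₂ = (1.62×10^-8)(2280)/(7.060e-05) = 0.5232 Ω
R = R₁ + R₂ = 0.842 Ω

0.842 Ω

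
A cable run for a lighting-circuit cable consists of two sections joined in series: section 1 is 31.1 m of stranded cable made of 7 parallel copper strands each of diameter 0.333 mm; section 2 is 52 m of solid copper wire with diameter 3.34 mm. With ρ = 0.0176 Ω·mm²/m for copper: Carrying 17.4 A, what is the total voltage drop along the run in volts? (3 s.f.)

17.4 V

ρ = 0.0176 Ω·mm²/m = 1.76×10^-8 Ω·m
Section 1: A_strand = π(1.6650e-04)² = 8.709e-08 m²; R₁ = ρL/(N·A_s) = (1.76×10^-8)(31.1)/(7×8.709e-08) = 0.8978 Ω
Section 2: A = π(d/2)² = π(1.6700e-03 m)² = 8.762e-06 m²
R₂ = (1.76×10^-8)(52)/(8.762e-06) = 0.1045 Ω
R = R₁ + R₂ = 1.002 Ω
V = IR = 17.4 × 1.002 = 17.4 V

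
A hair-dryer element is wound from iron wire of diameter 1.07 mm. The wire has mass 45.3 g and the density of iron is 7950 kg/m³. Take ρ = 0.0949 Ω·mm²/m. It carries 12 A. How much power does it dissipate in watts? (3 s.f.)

96.3 W

ρ = 0.0949 Ω·mm²/m = 9.49×10^-8 Ω·m
A = π(d/2)² = π(5.3500e-04 m)² = 8.9920e-07 m²
L = m/(density·A) = 0.0453/(7950×8.9920e-07) = 6.337 m
R = ρL/A = (9.49×10^-8)(6.337)/(8.9920e-07) = 0.6688 Ω
P = I²R = (12)² × 0.6688 = 96.3 W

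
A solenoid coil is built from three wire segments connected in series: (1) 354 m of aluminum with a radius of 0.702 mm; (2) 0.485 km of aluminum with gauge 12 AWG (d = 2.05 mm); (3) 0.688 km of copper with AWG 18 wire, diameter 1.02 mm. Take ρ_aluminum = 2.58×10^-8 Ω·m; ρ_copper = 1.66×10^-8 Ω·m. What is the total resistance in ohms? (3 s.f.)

23.7 Ω

Seg 1: A = πr² = π(7.0200e-04 m)² = 1.548e-06 m²
R_1 = (2.58×10^-8)(354)/(1.548e-06) = 5.899 Ω
Seg 2: A = π(2.05/2 mm)² = π(1.0250e-03 m)² = 3.301e-06 m²
R_2 = (2.58×10^-8)(485)/(3.301e-06) = 3.791 Ω
Seg 3: A = π(1.02/2 mm)² = π(5.1000e-04 m)² = 8.171e-07 m²
R_3 = (1.66×10^-8)(688)/(8.171e-07) = 13.98 Ω
R_total = R_1 + R_2 + R_3 = 23.7 Ω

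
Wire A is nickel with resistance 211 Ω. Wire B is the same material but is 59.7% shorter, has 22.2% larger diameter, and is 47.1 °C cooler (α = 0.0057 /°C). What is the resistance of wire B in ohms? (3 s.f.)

41.7 Ω

R ∝ ρL/d² with ρ ∝ (1+αΔT), so R_B/R_A = (1 − 59.7/100) × (1 + 22.2/100)⁻² × (1 − 0.0057×47.1)
= 0.403 × 0.6697 × 0.7315 = 0.1974
R_B = 0.1974 × 211 = 41.7 Ω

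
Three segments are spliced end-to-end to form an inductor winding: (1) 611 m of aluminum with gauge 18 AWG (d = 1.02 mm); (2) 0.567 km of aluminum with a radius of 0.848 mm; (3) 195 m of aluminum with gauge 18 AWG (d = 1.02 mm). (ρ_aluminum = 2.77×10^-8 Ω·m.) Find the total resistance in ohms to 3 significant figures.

34.3 Ω

Seg 1: A = π(1.02/2 mm)² = π(5.1000e-04 m)² = 8.171e-07 m²
R_1 = (2.77×10^-8)(611)/(8.171e-07) = 20.71 Ω
Seg 2: A = πr² = π(8.4800e-04 m)² = 2.259e-06 m²
R_2 = (2.77×10^-8)(567)/(2.259e-06) = 6.952 Ω
Seg 3: A = π(1.02/2 mm)² = π(5.1000e-04 m)² = 8.171e-07 m²
R_3 = (2.77×10^-8)(195)/(8.171e-07) = 6.61 Ω
R_total = R_1 + R_2 + R_3 = 34.3 Ω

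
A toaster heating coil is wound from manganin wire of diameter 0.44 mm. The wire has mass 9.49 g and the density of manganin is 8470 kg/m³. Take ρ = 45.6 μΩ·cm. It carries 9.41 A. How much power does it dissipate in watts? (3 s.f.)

1960 W

ρ = 45.6 μΩ·cm = 4.56×10^-7 Ω·m
A = π(d/2)² = π(2.2000e-04 m)² = 1.5205e-07 m²
L = m/(density·A) = 0.00949/(8470×1.5205e-07) = 7.369 m
R = ρL/A = (4.56×10^-7)(7.369)/(1.5205e-07) = 22.1 Ω
P = I²R = (9.41)² × 22.1 = 1960 W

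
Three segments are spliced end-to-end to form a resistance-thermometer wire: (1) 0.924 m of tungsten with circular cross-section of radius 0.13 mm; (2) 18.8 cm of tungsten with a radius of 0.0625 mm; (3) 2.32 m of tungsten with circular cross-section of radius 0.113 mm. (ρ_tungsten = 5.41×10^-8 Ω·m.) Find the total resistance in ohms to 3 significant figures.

4.90 Ω

Seg 1: A = πr² = π(1.3000e-04 m)² = 5.309e-08 m²
R_1 = (5.41×10^-8)(0.924)/(5.309e-08) = 0.9415 Ω
Seg 2: A = πr² = π(6.2500e-05 m)² = 1.227e-08 m²
R_2 = (5.41×10^-8)(0.188)/(1.227e-08) = 0.8288 Ω
Seg 3: A = πr² = π(1.1300e-04 m)² = 4.011e-08 m²
R_3 = (5.41×10^-8)(2.32)/(4.011e-08) = 3.129 Ω
R_total = R_1 + R_2 + R_3 = 4.90 Ω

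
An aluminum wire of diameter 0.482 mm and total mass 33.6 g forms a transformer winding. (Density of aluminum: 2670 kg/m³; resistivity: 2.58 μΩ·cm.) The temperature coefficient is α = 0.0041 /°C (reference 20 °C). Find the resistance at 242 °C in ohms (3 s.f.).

18.6 Ω

ρ = 2.58 μΩ·cm = 2.58×10^-8 Ω·m
A = π(d/2)² = π(2.4100e-04 m)² = 1.8247e-07 m²
L = m/(density·A) = 0.0336/(2670×1.8247e-07) = 68.97 m
R = ρL/A = (2.58×10^-8)(68.97)/(1.8247e-07) = 9.752 Ω
R(242 °C) = 9.752 × (1 + 0.0041×222) = 18.6 Ω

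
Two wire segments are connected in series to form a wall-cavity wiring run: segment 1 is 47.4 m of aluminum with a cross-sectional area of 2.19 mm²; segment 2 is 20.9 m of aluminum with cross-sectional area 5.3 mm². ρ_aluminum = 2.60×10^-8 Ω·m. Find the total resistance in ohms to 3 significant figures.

0.665 Ω

Segment 1: A = 2.19 mm² = 2.190e-06 m²
R₁ = ρL/A = (2.60×10^-8)(47.4)/(2.190e-06) = 0.5627 Ω
Segment 2: A = 5.3 mm² = 5.300e-06 m²
R₂ = (2.60×10^-8)(20.9)/(5.300e-06) = 0.1025 Ω
R = R₁ + R₂ = 0.665 Ω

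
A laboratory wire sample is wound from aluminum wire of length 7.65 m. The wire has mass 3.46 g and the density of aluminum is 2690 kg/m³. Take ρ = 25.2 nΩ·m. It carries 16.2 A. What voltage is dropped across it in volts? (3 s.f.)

ρ = 25.2 nΩ·m = 2.52×10^-8 Ω·m
A = m/(density·L) = 0.00346/(2690×7.65) = 1.6814e-07 m²
R = ρL/A = (2.52×10^-8)(7.65)/(1.6814e-07) = 1.147 Ω
V = IR = 16.2 × 1.147 = 18.6 V

18.6 V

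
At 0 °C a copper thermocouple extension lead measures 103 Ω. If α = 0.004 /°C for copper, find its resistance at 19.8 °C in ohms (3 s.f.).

111 Ω

ΔT = 19.8 − 0 = 19.8 °C
R = R₀(1 + αΔT) = 103 × (1 + 0.004×19.8) = 103 × 1.079 = 111 Ω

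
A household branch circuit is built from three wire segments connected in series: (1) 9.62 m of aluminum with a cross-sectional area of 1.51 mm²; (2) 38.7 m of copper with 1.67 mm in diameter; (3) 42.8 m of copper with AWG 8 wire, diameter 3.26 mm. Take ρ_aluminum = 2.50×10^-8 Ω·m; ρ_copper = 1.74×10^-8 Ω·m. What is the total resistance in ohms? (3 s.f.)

Seg 1: A = 1.51 mm² = 1.510e-06 m²
R_1 = (2.50×10^-8)(9.62)/(1.510e-06) = 0.1593 Ω
Seg 2: A = π(d/2)² = π(8.3500e-04 m)² = 2.190e-06 m²
R_2 = (1.74×10^-8)(38.7)/(2.190e-06) = 0.3074 Ω
Seg 3: A = π(3.26/2 mm)² = π(1.6300e-03 m)² = 8.347e-06 m²
R_3 = (1.74×10^-8)(42.8)/(8.347e-06) = 0.08922 Ω
R_total = R_1 + R_2 + R_3 = 0.556 Ω

0.556 Ω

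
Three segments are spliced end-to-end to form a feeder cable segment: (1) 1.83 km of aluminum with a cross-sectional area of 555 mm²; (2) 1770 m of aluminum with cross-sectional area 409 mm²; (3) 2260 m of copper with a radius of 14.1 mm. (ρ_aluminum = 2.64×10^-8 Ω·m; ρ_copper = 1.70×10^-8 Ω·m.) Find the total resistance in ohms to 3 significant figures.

0.263 Ω

Seg 1: A = 555 mm² = 5.550e-04 m²
R_1 = (2.64×10^-8)(1830)/(5.550e-04) = 0.08705 Ω
Seg 2: A = 409 mm² = 4.090e-04 m²
R_2 = (2.64×10^-8)(1770)/(4.090e-04) = 0.1142 Ω
Seg 3: A = πr² = π(1.4100e-02 m)² = 6.246e-04 m²
R_3 = (1.70×10^-8)(2260)/(6.246e-04) = 0.06151 Ω
R_total = R_1 + R_2 + R_3 = 0.263 Ω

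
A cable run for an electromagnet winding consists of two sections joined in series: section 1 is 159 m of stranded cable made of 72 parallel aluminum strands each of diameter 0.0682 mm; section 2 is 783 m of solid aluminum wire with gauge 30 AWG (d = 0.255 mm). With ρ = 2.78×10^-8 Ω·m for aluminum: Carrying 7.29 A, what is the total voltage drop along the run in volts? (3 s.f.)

3230 V

Section 1: A_strand = π(3.4100e-05)² = 3.653e-09 m²; R₁ = ρL/(N·A_s) = (2.78×10^-8)(159)/(72×3.653e-09) = 16.81 Ω
Section 2: A = π(0.255/2 mm)² = π(1.2750e-04 m)² = 5.107e-08 m²
R₂ = (2.78×10^-8)(783)/(5.107e-08) = 426.2 Ω
R = R₁ + R₂ = 443 Ω
V = IR = 7.29 × 443 = 3230 V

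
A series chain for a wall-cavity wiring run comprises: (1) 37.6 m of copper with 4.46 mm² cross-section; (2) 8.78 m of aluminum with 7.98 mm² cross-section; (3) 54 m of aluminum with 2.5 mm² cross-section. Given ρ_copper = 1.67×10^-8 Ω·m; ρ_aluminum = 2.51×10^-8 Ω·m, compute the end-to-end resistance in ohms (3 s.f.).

Seg 1: A = 4.46 mm² = 4.460e-06 m²
R_1 = (1.67×10^-8)(37.6)/(4.460e-06) = 0.1408 Ω
Seg 2: A = 7.98 mm² = 7.980e-06 m²
R_2 = (2.51×10^-8)(8.78)/(7.980e-06) = 0.02762 Ω
Seg 3: A = 2.5 mm² = 2.500e-06 m²
R_3 = (2.51×10^-8)(54)/(2.500e-06) = 0.5422 Ω
R_total = R_1 + R_2 + R_3 = 0.711 Ω

0.711 Ω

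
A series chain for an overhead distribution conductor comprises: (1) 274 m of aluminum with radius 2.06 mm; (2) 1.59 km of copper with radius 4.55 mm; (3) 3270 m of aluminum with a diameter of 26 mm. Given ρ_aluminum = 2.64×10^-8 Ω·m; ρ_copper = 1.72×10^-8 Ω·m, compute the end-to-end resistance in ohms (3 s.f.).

Seg 1: A = πr² = π(2.0600e-03 m)² = 1.333e-05 m²
R_1 = (2.64×10^-8)(274)/(1.333e-05) = 0.5426 Ω
Seg 2: A = πr² = π(4.5500e-03 m)² = 6.504e-05 m²
R_2 = (1.72×10^-8)(1590)/(6.504e-05) = 0.4205 Ω
Seg 3: A = π(d/2)² = π(1.3000e-02 m)² = 5.309e-04 m²
R_3 = (2.64×10^-8)(3270)/(5.309e-04) = 0.1626 Ω
R_total = R_1 + R_2 + R_3 = 1.13 Ω

1.13 Ω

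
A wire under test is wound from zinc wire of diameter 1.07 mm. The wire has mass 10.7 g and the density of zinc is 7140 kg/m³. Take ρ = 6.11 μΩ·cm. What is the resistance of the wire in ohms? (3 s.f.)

0.113 Ω

ρ = 6.11 μΩ·cm = 6.11×10^-8 Ω·m
A = π(d/2)² = π(5.3500e-04 m)² = 8.9920e-07 m²
L = m/(density·A) = 0.0107/(7140×8.9920e-07) = 1.667 m
R = ρL/A = (6.11×10^-8)(1.667)/(8.9920e-07) = 0.113 Ω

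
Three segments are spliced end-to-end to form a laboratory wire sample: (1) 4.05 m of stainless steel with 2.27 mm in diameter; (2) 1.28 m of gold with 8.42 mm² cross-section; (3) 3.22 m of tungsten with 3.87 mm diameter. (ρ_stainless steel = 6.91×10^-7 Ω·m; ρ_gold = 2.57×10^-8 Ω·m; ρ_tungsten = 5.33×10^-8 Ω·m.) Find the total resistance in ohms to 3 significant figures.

Seg 1: A = π(d/2)² = π(1.1350e-03 m)² = 4.047e-06 m²
R_1 = (6.91×10^-7)(4.05)/(4.047e-06) = 0.6915 Ω
Seg 2: A = 8.42 mm² = 8.420e-06 m²
R_2 = (2.57×10^-8)(1.28)/(8.420e-06) = 0.003907 Ω
Seg 3: A = π(d/2)² = π(1.9350e-03 m)² = 1.176e-05 m²
R_3 = (5.33×10^-8)(3.22)/(1.176e-05) = 0.01459 Ω
R_total = R_1 + R_2 + R_3 = 0.710 Ω

0.710 Ω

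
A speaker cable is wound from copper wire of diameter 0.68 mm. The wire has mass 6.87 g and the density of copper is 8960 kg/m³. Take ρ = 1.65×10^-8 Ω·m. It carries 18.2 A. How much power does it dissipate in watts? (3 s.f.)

A = π(d/2)² = π(3.4000e-04 m)² = 3.6317e-07 m²
L = m/(density·A) = 0.00687/(8960×3.6317e-07) = 2.111 m
R = ρL/A = (1.65×10^-8)(2.111)/(3.6317e-07) = 0.09592 Ω
P = I²R = (18.2)² × 0.09592 = 31.8 W

31.8 W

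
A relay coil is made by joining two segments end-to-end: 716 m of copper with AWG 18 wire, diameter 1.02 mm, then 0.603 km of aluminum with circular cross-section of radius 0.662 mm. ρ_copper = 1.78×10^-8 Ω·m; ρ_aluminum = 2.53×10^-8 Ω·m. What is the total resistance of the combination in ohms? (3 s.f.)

26.7 Ω

Segment 1: A = π(1.02/2 mm)² = π(5.1000e-04 m)² = 8.171e-07 m²
R₁ = ρL/A = (1.78×10^-8)(716)/(8.171e-07) = 15.6 Ω
Segment 2: A = πr² = π(6.6200e-04 m)² = 1.377e-06 m²
R₂ = (2.53×10^-8)(603)/(1.377e-06) = 11.08 Ω
R = R₁ + R₂ = 26.7 Ω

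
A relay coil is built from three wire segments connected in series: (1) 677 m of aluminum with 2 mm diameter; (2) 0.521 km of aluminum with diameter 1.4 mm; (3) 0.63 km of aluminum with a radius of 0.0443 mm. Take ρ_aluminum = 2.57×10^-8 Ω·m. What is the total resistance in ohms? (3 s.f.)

2640 Ω

Seg 1: A = π(d/2)² = π(1.0000e-03 m)² = 3.142e-06 m²
R_1 = (2.57×10^-8)(677)/(3.142e-06) = 5.538 Ω
Seg 2: A = π(d/2)² = π(7.0000e-04 m)² = 1.539e-06 m²
R_2 = (2.57×10^-8)(521)/(1.539e-06) = 8.698 Ω
Seg 3: A = πr² = π(4.4300e-05 m)² = 6.165e-09 m²
R_3 = (2.57×10^-8)(630)/(6.165e-09) = 2626 Ω
R_total = R_1 + R_2 + R_3 = 2640 Ω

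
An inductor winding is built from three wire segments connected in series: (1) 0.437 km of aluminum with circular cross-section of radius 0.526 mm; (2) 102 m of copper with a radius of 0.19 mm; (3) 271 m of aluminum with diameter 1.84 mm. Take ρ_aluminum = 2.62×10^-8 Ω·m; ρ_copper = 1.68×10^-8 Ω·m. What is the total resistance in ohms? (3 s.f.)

Seg 1: A = πr² = π(5.2600e-04 m)² = 8.692e-07 m²
R_1 = (2.62×10^-8)(437)/(8.692e-07) = 13.17 Ω
Seg 2: A = πr² = π(1.9000e-04 m)² = 1.134e-07 m²
R_2 = (1.68×10^-8)(102)/(1.134e-07) = 15.11 Ω
Seg 3: A = π(d/2)² = π(9.2000e-04 m)² = 2.659e-06 m²
R_3 = (2.62×10^-8)(271)/(2.659e-06) = 2.67 Ω
R_total = R_1 + R_2 + R_3 = 31.0 Ω

31.0 Ω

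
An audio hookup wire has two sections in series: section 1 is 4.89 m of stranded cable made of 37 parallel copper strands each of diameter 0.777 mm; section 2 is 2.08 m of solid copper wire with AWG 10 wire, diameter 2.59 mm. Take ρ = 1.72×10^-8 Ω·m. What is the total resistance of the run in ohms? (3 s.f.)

Section 1: A_strand = π(3.8850e-04)² = 4.742e-07 m²; R₁ = ρL/(N·A_s) = (1.72×10^-8)(4.89)/(37×4.742e-07) = 0.004794 Ω
Section 2: A = π(2.59/2 mm)² = π(1.2950e-03 m)² = 5.269e-06 m²
R₂ = (1.72×10^-8)(2.08)/(5.269e-06) = 0.006791 Ω
R = R₁ + R₂ = 0.0116 Ω

0.0116 Ω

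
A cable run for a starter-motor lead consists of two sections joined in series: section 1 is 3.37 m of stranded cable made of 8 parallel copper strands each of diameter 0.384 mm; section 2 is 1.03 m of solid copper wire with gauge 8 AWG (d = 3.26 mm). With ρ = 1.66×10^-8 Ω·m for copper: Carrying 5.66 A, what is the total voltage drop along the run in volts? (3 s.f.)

Section 1: A_strand = π(1.9200e-04)² = 1.158e-07 m²; R₁ = ρL/(N·A_s) = (1.66×10^-8)(3.37)/(8×1.158e-07) = 0.06038 Ω
Section 2: A = π(3.26/2 mm)² = π(1.6300e-03 m)² = 8.347e-06 m²
R₂ = (1.66×10^-8)(1.03)/(8.347e-06) = 0.002048 Ω
R = R₁ + R₂ = 0.06243 Ω
V = IR = 5.66 × 0.06243 = 0.353 V

0.353 V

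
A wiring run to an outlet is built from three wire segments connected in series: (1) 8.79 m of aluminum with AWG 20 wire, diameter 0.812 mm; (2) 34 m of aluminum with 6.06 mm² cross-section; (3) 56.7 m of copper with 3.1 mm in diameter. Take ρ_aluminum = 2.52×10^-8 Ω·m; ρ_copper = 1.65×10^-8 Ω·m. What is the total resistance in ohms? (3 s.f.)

0.693 Ω

Seg 1: A = π(0.812/2 mm)² = π(4.0600e-04 m)² = 5.178e-07 m²
R_1 = (2.52×10^-8)(8.79)/(5.178e-07) = 0.4277 Ω
Seg 2: A = 6.06 mm² = 6.060e-06 m²
R_2 = (2.52×10^-8)(34)/(6.060e-06) = 0.1414 Ω
Seg 3: A = π(d/2)² = π(1.5500e-03 m)² = 7.548e-06 m²
R_3 = (1.65×10^-8)(56.7)/(7.548e-06) = 0.124 Ω
R_total = R_1 + R_2 + R_3 = 0.693 Ω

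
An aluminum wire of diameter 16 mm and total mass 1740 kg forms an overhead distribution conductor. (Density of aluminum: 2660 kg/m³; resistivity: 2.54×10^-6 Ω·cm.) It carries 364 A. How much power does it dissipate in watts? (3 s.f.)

54500 W

ρ = 2.54×10^-6 Ω·cm = 2.54×10^-8 Ω·m
A = π(d/2)² = π(8.0000e-03 m)² = 2.0106e-04 m²
L = m/(density·A) = 1740/(2660×2.0106e-04) = 3253 m
R = ρL/A = (2.54×10^-8)(3253)/(2.0106e-04) = 0.411 Ω
P = I²R = (364)² × 0.411 = 54500 W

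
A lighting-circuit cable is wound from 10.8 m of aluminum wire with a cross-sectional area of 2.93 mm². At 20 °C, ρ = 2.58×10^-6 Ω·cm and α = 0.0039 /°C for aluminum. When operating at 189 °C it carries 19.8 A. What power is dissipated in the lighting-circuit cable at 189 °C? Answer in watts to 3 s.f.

61.9 W

ρ = 2.58×10^-6 Ω·cm = 2.58×10^-8 Ω·m
A = 2.93 mm² = 2.930e-06 m²
R₍20₎ = ρL/A = (2.58×10^-8)(10.8)/(2.930e-06) = 0.0951 Ω
R₍189₎ = R₍20₎(1 + αΔT) = 0.0951 × (1 + 0.0039×169) = 0.1578 Ω
P = I²R = (19.8)² × 0.1578 = 61.9 W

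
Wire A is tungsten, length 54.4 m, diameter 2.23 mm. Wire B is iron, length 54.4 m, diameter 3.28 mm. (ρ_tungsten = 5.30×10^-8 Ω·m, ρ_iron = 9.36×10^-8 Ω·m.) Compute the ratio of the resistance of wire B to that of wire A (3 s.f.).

R ∝ ρL/d², so R_B/R_A = (ρ_B/ρ_A) × (d_A/d_B)²
= (9.36×10^-8/5.30×10^-8) × (2.23/3.28)² = 0.816

0.816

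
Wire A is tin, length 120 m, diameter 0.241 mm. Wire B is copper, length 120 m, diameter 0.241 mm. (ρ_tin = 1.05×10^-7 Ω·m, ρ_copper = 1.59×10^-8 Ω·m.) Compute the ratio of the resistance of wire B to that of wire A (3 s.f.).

0.151

R ∝ ρL/d², so R_B/R_A = (ρ_B/ρ_A)
= (1.59×10^-8/1.05×10^-7) = 0.151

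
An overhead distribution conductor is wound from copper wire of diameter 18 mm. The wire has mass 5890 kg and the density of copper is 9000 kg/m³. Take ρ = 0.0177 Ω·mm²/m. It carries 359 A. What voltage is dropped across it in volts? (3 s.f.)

ρ = 0.0177 Ω·mm²/m = 1.77×10^-8 Ω·m
A = π(d/2)² = π(9.0000e-03 m)² = 2.5447e-04 m²
L = m/(density·A) = 5890/(9000×2.5447e-04) = 2572 m
R = ρL/A = (1.77×10^-8)(2572)/(2.5447e-04) = 0.1789 Ω
V = IR = 359 × 0.1789 = 64.2 V

64.2 V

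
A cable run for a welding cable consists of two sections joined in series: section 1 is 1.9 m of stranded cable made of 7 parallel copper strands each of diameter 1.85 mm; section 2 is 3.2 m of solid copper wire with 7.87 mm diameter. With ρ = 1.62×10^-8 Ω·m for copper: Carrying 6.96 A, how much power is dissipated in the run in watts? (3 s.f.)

0.131 W

Section 1: A_strand = π(9.2500e-04)² = 2.688e-06 m²; R₁ = ρL/(N·A_s) = (1.62×10^-8)(1.9)/(7×2.688e-06) = 0.001636 Ω
Section 2: A = π(d/2)² = π(3.9350e-03 m)² = 4.865e-05 m²
R₂ = (1.62×10^-8)(3.2)/(4.865e-05) = 0.001066 Ω
R = R₁ + R₂ = 0.002702 Ω
P = I²R = (6.96)² × 0.002702 = 0.131 W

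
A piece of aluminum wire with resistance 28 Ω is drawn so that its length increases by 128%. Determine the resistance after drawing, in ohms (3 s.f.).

146 Ω

k = 1 + 128/100 = 2.28; volume constant ⇒ A' = A/k, so R' = k²R.
R' = 5.198 × 28 = 146 Ω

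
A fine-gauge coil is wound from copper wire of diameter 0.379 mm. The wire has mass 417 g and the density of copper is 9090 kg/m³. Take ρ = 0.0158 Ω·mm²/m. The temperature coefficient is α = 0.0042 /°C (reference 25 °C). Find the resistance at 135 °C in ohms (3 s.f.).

83.3 Ω

ρ = 0.0158 Ω·mm²/m = 1.58×10^-8 Ω·m
A = π(d/2)² = π(1.8950e-04 m)² = 1.1282e-07 m²
L = m/(density·A) = 0.417/(9090×1.1282e-07) = 406.6 m
R = ρL/A = (1.58×10^-8)(406.6)/(1.1282e-07) = 56.95 Ω
R(135 °C) = 56.95 × (1 + 0.0042×110) = 83.3 Ω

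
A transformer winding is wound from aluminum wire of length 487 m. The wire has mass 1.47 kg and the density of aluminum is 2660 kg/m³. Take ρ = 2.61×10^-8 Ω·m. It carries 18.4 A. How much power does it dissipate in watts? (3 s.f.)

A = m/(density·L) = 1.47/(2660×487) = 1.1348e-06 m²
R = ρL/A = (2.61×10^-8)(487)/(1.1348e-06) = 11.2 Ω
P = I²R = (18.4)² × 11.2 = 3790 W

3790 W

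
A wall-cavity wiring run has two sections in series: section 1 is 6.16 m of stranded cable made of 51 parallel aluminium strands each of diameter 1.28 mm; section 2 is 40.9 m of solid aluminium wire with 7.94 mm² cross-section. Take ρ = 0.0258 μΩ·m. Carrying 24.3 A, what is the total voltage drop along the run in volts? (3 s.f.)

ρ = 0.0258 μΩ·m = 2.58×10^-8 Ω·m
Section 1: A_strand = π(6.4000e-04)² = 1.287e-06 m²; R₁ = ρL/(N·A_s) = (2.58×10^-8)(6.16)/(51×1.287e-06) = 0.002422 Ω
Section 2: A = 7.94 mm² = 7.940e-06 m²
R₂ = (2.58×10^-8)(40.9)/(7.940e-06) = 0.1329 Ω
R = R₁ + R₂ = 0.1353 Ω
V = IR = 24.3 × 0.1353 = 3.29 V

3.29 V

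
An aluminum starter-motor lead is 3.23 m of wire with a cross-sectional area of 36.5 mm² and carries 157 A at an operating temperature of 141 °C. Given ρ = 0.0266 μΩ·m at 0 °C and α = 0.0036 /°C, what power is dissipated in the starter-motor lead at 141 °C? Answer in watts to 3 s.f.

87.5 W

ρ = 0.0266 μΩ·m = 2.66×10^-8 Ω·m
A = 36.5 mm² = 3.650e-05 m²
R₍0₎ = ρL/A = (2.66×10^-8)(3.23)/(3.650e-05) = 0.002354 Ω
R₍141₎ = R₍0₎(1 + αΔT) = 0.002354 × (1 + 0.0036×141) = 0.003549 Ω
P = I²R = (157)² × 0.003549 = 87.5 W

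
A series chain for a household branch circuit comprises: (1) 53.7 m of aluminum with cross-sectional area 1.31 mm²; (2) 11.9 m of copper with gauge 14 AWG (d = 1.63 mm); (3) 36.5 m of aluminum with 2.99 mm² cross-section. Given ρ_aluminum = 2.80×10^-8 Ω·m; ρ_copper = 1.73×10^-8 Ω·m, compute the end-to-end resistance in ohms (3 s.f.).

1.59 Ω

Seg 1: A = 1.31 mm² = 1.310e-06 m²
R_1 = (2.80×10^-8)(53.7)/(1.310e-06) = 1.148 Ω
Seg 2: A = π(1.63/2 mm)² = π(8.1500e-04 m)² = 2.087e-06 m²
R_2 = (1.73×10^-8)(11.9)/(2.087e-06) = 0.09866 Ω
Seg 3: A = 2.99 mm² = 2.990e-06 m²
R_3 = (2.80×10^-8)(36.5)/(2.990e-06) = 0.3418 Ω
R_total = R_1 + R_2 + R_3 = 1.59 Ω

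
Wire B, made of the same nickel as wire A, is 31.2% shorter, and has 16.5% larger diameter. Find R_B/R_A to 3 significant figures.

0.507

R ∝ L/d², so R_B/R_A = (1 − 31.2/100) × (1 + 16.5/100)⁻²
= 0.688 × 0.7368 = 0.507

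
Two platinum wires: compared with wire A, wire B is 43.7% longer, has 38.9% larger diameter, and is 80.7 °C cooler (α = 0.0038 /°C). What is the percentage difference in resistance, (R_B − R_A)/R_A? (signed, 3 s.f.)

-48.4%

R ∝ ρL/d² with ρ ∝ (1+αΔT), so R_B/R_A = (1 + 43.7/100) × (1 + 38.9/100)⁻² × (1 − 0.0038×80.7)
= 1.437 × 0.5183 × 0.6933 = 0.5164
(R_B − R_A)/R_A = 0.5164 − 1 = -48.4%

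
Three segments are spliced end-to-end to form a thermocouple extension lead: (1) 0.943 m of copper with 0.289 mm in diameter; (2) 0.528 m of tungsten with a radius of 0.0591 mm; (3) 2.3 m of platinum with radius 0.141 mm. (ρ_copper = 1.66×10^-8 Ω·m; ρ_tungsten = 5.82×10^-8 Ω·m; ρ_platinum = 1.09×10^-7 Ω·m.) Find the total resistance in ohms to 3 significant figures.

Seg 1: A = π(d/2)² = π(1.4450e-04 m)² = 6.560e-08 m²
R_1 = (1.66×10^-8)(0.943)/(6.560e-08) = 0.2386 Ω
Seg 2: A = πr² = π(5.9100e-05 m)² = 1.097e-08 m²
R_2 = (5.82×10^-8)(0.528)/(1.097e-08) = 2.8 Ω
Seg 3: A = πr² = π(1.4100e-04 m)² = 6.246e-08 m²
R_3 = (1.09×10^-7)(2.3)/(6.246e-08) = 4.014 Ω
R_total = R_1 + R_2 + R_3 = 7.05 Ω

7.05 Ω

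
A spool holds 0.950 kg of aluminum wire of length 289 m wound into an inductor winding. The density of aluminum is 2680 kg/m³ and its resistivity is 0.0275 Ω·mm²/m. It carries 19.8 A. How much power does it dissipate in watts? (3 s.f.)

2540 W

ρ = 0.0275 Ω·mm²/m = 2.75×10^-8 Ω·m
A = m/(density·L) = 0.95/(2680×289) = 1.2266e-06 m²
R = ρL/A = (2.75×10^-8)(289)/(1.2266e-06) = 6.479 Ω
P = I²R = (19.8)² × 6.479 = 2540 W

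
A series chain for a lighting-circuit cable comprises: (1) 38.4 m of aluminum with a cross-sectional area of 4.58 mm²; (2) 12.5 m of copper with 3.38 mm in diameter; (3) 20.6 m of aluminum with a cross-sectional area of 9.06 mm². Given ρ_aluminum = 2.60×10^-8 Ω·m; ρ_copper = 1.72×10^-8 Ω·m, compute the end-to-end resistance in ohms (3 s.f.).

Seg 1: A = 4.58 mm² = 4.580e-06 m²
R_1 = (2.60×10^-8)(38.4)/(4.580e-06) = 0.218 Ω
Seg 2: A = π(d/2)² = π(1.6900e-03 m)² = 8.973e-06 m²
R_2 = (1.72×10^-8)(12.5)/(8.973e-06) = 0.02396 Ω
Seg 3: A = 9.06 mm² = 9.060e-06 m²
R_3 = (2.60×10^-8)(20.6)/(9.060e-06) = 0.05912 Ω
R_total = R_1 + R_2 + R_3 = 0.301 Ω

0.301 Ω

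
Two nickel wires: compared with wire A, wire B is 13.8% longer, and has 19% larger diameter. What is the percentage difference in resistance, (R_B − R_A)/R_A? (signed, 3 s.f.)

-19.6%

R ∝ L/d², so R_B/R_A = (1 + 13.8/100) × (1 + 19/100)⁻²
= 1.138 × 0.7062 = 0.8036
(R_B − R_A)/R_A = 0.8036 − 1 = -19.6%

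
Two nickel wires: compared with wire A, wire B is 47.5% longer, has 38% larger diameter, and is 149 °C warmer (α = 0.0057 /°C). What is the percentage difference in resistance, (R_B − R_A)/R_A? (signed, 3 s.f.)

R ∝ ρL/d² with ρ ∝ (1+αΔT), so R_B/R_A = (1 + 47.5/100) × (1 + 38/100)⁻² × (1 + 0.0057×149)
= 1.475 × 0.5251 × 1.849 = 1.432
(R_B − R_A)/R_A = 1.432 − 1 = 43.2%

43.2%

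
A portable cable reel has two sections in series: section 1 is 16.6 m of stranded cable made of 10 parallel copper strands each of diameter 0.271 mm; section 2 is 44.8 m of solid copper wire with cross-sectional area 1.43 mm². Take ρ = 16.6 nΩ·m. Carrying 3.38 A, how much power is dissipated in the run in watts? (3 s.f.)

ρ = 16.6 nΩ·m = 1.66×10^-8 Ω·m
Section 1: A_strand = π(1.3550e-04)² = 5.768e-08 m²; R₁ = ρL/(N·A_s) = (1.66×10^-8)(16.6)/(10×5.768e-08) = 0.4777 Ω
Section 2: A = 1.43 mm² = 1.430e-06 m²
R₂ = (1.66×10^-8)(44.8)/(1.430e-06) = 0.5201 Ω
R = R₁ + R₂ = 0.9978 Ω
P = I²R = (3.38)² × 0.9978 = 11.4 W

11.4 W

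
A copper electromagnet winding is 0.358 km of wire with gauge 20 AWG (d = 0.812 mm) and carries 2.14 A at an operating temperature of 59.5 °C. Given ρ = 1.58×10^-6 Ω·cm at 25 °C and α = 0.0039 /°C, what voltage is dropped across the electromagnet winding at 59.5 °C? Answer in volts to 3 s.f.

ρ = 1.58×10^-6 Ω·cm = 1.58×10^-8 Ω·m
A = π(0.812/2 mm)² = π(4.0600e-04 m)² = 5.178e-07 m²
R₍25₎ = ρL/A = (1.58×10^-8)(358)/(5.178e-07) = 10.92 Ω
R₍59.5₎ = R₍25₎(1 + αΔT) = 10.92 × (1 + 0.0039×34.5) = 12.39 Ω
V = IR = 2.14 × 12.39 = 26.5 V

26.5 V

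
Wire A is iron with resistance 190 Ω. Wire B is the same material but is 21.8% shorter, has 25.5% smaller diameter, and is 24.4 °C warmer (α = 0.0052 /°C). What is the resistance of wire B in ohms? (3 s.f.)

302 Ω

R ∝ ρL/d² with ρ ∝ (1+αΔT), so R_B/R_A = (1 − 21.8/100) × (1 − 25.5/100)⁻² × (1 + 0.0052×24.4)
= 0.782 × 1.802 × 1.127 = 1.588
R_B = 1.588 × 190 = 302 Ω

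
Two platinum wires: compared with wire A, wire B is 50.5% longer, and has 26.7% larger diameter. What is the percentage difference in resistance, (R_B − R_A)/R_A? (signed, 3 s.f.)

R ∝ L/d², so R_B/R_A = (1 + 50.5/100) × (1 + 26.7/100)⁻²
= 1.505 × 0.6229 = 0.9375
(R_B − R_A)/R_A = 0.9375 − 1 = -6.25%

-6.25%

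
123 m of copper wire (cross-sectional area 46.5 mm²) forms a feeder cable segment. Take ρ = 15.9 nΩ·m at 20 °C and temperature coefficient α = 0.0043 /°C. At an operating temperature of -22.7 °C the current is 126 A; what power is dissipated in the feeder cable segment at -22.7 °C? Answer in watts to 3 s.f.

545 W

ρ = 15.9 nΩ·m = 1.59×10^-8 Ω·m
A = 46.5 mm² = 4.650e-05 m²
R₍20₎ = ρL/A = (1.59×10^-8)(123)/(4.650e-05) = 0.04206 Ω
R₍-22.7₎ = R₍20₎(1 + αΔT) = 0.04206 × (1 + 0.0043×-42.7) = 0.03434 Ω
P = I²R = (126)² × 0.03434 = 545 W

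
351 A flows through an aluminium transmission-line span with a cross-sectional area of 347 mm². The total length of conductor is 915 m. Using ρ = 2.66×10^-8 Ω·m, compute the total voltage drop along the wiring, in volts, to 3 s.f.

A = 347 mm² = 3.470e-04 m²
R = ρL/A = (2.66×10^-8)(915)/(3.470e-04) = 0.07014 Ω
V = IR = 351 × 0.07014 = 24.6 V

24.6 V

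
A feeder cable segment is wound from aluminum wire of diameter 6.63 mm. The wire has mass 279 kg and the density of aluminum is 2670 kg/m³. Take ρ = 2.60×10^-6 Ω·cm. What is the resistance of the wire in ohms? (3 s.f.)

ρ = 2.60×10^-6 Ω·cm = 2.60×10^-8 Ω·m
A = π(d/2)² = π(3.3150e-03 m)² = 3.4524e-05 m²
L = m/(density·A) = 279/(2670×3.4524e-05) = 3027 m
R = ρL/A = (2.60×10^-8)(3027)/(3.4524e-05) = 2.28 Ω

2.28 Ω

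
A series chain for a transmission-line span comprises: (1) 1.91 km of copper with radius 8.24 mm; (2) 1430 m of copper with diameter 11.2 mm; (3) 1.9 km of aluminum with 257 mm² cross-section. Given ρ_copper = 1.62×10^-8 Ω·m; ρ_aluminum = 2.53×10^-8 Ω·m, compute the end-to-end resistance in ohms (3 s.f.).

0.567 Ω

Seg 1: A = πr² = π(8.2400e-03 m)² = 2.133e-04 m²
R_1 = (1.62×10^-8)(1910)/(2.133e-04) = 0.1451 Ω
Seg 2: A = π(d/2)² = π(5.6000e-03 m)² = 9.852e-05 m²
R_2 = (1.62×10^-8)(1430)/(9.852e-05) = 0.2351 Ω
Seg 3: A = 257 mm² = 2.570e-04 m²
R_3 = (2.53×10^-8)(1900)/(2.570e-04) = 0.187 Ω
R_total = R_1 + R_2 + R_3 = 0.567 Ω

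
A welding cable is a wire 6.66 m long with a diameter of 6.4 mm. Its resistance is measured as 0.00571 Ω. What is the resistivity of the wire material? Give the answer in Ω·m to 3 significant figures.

2.76×10^-8 Ω·m

A = π(d/2)² = π(3.2000e-03 m)² = 3.217e-05 m²
ρ = RA/L = (0.00571)(3.217e-05)/(6.66) = 2.76×10^-8 Ω·m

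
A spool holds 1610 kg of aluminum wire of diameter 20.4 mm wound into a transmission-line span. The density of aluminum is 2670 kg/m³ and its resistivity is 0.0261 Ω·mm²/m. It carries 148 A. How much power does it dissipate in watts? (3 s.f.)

3230 W

ρ = 0.0261 Ω·mm²/m = 2.61×10^-8 Ω·m
A = π(d/2)² = π(1.0200e-02 m)² = 3.2685e-04 m²
L = m/(density·A) = 1610/(2670×3.2685e-04) = 1845 m
R = ρL/A = (2.61×10^-8)(1845)/(3.2685e-04) = 0.1473 Ω
P = I²R = (148)² × 0.1473 = 3230 W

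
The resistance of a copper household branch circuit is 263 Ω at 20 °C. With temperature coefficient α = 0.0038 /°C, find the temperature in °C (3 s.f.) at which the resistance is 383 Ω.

140 °C

R = R₀(1 + α(T − T₀)) ⇒ T = T₀ + (R/R₀ − 1)/α
T = 20 + (383/263 − 1)/0.0038 = 20 + (0.4563)/0.0038 = 140 °C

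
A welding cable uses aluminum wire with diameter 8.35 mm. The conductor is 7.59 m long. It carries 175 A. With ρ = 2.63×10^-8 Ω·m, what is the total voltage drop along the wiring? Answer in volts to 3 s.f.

A = π(d/2)² = π(4.1750e-03 m)² = 5.476e-05 m²
R = ρL/A = (2.63×10^-8)(7.59)/(5.476e-05) = 0.003645 Ω
V = IR = 175 × 0.003645 = 0.638 V

0.638 V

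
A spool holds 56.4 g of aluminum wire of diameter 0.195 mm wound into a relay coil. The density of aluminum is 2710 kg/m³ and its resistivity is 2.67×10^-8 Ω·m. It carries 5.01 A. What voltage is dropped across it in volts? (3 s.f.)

A = π(d/2)² = π(9.7500e-05 m)² = 2.9865e-08 m²
L = m/(density·A) = 0.0564/(2710×2.9865e-08) = 696.9 m
R = ρL/A = (2.67×10^-8)(696.9)/(2.9865e-08) = 623 Ω
V = IR = 5.01 × 623 = 3120 V

3120 V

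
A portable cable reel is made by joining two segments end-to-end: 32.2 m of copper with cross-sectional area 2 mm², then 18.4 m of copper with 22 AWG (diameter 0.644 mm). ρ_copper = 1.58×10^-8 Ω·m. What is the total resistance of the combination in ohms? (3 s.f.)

1.15 Ω

Segment 1: A = 2 mm² = 2.000e-06 m²
R₁ = ρL/A = (1.58×10^-8)(32.2)/(2.000e-06) = 0.2544 Ω
Segment 2: A = π(0.644/2 mm)² = π(3.2200e-04 m)² = 3.257e-07 m²
R₂ = (1.58×10^-8)(18.4)/(3.257e-07) = 0.8925 Ω
R = R₁ + R₂ = 1.15 Ω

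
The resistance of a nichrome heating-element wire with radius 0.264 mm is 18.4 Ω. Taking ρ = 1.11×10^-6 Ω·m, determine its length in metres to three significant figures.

3.63 m

A = πr² = π(2.6400e-04 m)² = 2.190e-07 m²
L = RA/ρ = (18.4)(2.190e-07)/(1.11×10^-6) = 3.63 m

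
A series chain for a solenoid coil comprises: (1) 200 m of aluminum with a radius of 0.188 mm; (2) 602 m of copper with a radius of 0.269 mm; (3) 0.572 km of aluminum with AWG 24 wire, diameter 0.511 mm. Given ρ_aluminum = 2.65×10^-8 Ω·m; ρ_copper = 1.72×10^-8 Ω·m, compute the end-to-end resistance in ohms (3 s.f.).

167 Ω

Seg 1: A = πr² = π(1.8800e-04 m)² = 1.110e-07 m²
R_1 = (2.65×10^-8)(200)/(1.110e-07) = 47.73 Ω
Seg 2: A = πr² = π(2.6900e-04 m)² = 2.273e-07 m²
R_2 = (1.72×10^-8)(602)/(2.273e-07) = 45.55 Ω
Seg 3: A = π(0.511/2 mm)² = π(2.5550e-04 m)² = 2.051e-07 m²
R_3 = (2.65×10^-8)(572)/(2.051e-07) = 73.91 Ω
R_total = R_1 + R_2 + R_3 = 167 Ω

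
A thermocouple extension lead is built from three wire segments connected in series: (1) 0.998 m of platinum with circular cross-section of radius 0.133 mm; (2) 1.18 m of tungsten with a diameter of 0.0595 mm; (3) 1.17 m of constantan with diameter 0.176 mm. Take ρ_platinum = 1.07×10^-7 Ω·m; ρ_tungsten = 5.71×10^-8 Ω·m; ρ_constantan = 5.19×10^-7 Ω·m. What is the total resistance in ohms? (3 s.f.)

Seg 1: A = πr² = π(1.3300e-04 m)² = 5.557e-08 m²
R_1 = (1.07×10^-7)(0.998)/(5.557e-08) = 1.922 Ω
Seg 2: A = π(d/2)² = π(2.9750e-05 m)² = 2.781e-09 m²
R_2 = (5.71×10^-8)(1.18)/(2.781e-09) = 24.23 Ω
Seg 3: A = π(d/2)² = π(8.8000e-05 m)² = 2.433e-08 m²
R_3 = (5.19×10^-7)(1.17)/(2.433e-08) = 24.96 Ω
R_total = R_1 + R_2 + R_3 = 51.1 Ω

51.1 Ω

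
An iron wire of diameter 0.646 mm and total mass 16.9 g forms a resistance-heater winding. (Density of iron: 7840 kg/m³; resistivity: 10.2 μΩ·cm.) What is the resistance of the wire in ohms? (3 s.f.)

2.05 Ω

ρ = 10.2 μΩ·cm = 1.02×10^-7 Ω·m
A = π(d/2)² = π(3.2300e-04 m)² = 3.2776e-07 m²
L = m/(density·A) = 0.0169/(7840×3.2776e-07) = 6.577 m
R = ρL/A = (1.02×10^-7)(6.577)/(3.2776e-07) = 2.05 Ω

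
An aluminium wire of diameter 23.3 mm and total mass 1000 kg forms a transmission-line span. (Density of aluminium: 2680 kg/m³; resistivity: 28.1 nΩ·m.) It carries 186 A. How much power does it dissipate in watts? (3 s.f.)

ρ = 28.1 nΩ·m = 2.81×10^-8 Ω·m
A = π(d/2)² = π(1.1650e-02 m)² = 4.2638e-04 m²
L = m/(density·A) = 1000/(2680×4.2638e-04) = 875.1 m
R = ρL/A = (2.81×10^-8)(875.1)/(4.2638e-04) = 0.05767 Ω
P = I²R = (186)² × 0.05767 = 2000 W

2000 W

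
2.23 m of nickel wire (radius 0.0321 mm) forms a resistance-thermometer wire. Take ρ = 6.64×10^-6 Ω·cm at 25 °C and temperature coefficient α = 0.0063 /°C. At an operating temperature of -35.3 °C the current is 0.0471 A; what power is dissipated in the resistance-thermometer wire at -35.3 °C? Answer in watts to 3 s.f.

ρ = 6.64×10^-6 Ω·cm = 6.64×10^-8 Ω·m
A = πr² = π(3.2100e-05 m)² = 3.237e-09 m²
R₍25₎ = ρL/A = (6.64×10^-8)(2.23)/(3.237e-09) = 45.74 Ω
R₍-35.3₎ = R₍25₎(1 + αΔT) = 45.74 × (1 + 0.0063×-60.3) = 28.36 Ω
P = I²R = (0.0471)² × 28.36 = 0.0629 W

0.0629 W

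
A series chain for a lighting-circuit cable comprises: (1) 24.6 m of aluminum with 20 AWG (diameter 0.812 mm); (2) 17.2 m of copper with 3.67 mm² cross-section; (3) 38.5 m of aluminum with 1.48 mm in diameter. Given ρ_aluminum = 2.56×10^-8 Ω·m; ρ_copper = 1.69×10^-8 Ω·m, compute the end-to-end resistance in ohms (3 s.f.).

1.87 Ω

Seg 1: A = π(0.812/2 mm)² = π(4.0600e-04 m)² = 5.178e-07 m²
R_1 = (2.56×10^-8)(24.6)/(5.178e-07) = 1.216 Ω
Seg 2: A = 3.67 mm² = 3.670e-06 m²
R_2 = (1.69×10^-8)(17.2)/(3.670e-06) = 0.0792 Ω
Seg 3: A = π(d/2)² = π(7.4000e-04 m)² = 1.720e-06 m²
R_3 = (2.56×10^-8)(38.5)/(1.720e-06) = 0.5729 Ω
R_total = R_1 + R_2 + R_3 = 1.87 Ω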